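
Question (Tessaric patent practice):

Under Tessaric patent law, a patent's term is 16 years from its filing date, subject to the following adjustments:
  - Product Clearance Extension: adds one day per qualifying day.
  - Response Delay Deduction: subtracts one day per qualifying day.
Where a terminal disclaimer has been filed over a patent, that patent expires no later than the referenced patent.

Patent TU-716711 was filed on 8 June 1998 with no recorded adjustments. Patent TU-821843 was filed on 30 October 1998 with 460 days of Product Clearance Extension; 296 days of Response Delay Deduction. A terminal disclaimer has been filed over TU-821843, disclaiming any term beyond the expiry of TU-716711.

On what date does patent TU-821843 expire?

Natural term of TU-821843:
  Base: filing + 16 years → 30 October 2014.
  Product Clearance Extension: +460 days → 2 February 2016.
  Response Delay Deduction: −296 days → 12 April 2015.
Expiry of referenced patent TU-716711:
  Base: filing + 16 years → 8 June 2014.
Terminal disclaimer: TU-821843 expires on the earlier of 12 April 2015 and 8 June 2014.

June 8, 2014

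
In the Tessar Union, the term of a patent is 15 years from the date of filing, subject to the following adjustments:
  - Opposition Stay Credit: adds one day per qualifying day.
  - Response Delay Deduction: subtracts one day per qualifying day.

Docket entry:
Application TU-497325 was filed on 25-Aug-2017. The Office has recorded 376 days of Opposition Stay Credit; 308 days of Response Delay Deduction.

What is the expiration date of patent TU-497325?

Base term: filing date + 15 years → 25 August 2032.
Opposition Stay Credit: +376 days → 5 September 2033.
Response Delay Deduction: −308 days → 1 November 2032.

2032-11-01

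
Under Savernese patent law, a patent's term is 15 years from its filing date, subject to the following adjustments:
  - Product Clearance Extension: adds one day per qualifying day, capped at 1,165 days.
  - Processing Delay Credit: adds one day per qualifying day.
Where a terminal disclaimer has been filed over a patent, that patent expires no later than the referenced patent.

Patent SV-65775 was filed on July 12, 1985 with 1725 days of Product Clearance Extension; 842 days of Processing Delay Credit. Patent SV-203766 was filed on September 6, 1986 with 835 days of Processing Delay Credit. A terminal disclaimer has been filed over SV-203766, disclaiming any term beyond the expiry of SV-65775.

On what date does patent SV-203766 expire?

December 20, 2003

Natural term of SV-203766:
  Base: filing + 15 years → 6 September 2001.
  Processing Delay Credit: +835 days → 20 December 2003.
Expiry of referenced patent SV-65775:
  Base: filing + 15 years → 12 July 2000.
  Product Clearance Extension: 1725 days claimed exceeds the 1165-day cap, so +1165 days → 20 September 2003.
  Processing Delay Credit: +842 days → 9 January 2006.
Terminal disclaimer: SV-203766 expires on the earlier of 20 December 2003 and 9 January 2006.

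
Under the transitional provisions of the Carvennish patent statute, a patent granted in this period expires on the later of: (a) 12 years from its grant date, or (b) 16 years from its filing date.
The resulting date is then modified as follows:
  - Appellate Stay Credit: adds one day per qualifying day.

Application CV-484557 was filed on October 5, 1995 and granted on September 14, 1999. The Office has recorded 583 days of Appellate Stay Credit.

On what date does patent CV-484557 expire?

May 10, 2013

(a) grant + 12 years → 14 September 2011.
(b) filing + 16 years → 5 October 2011.
Later of the two: 5 October 2011.
Appellate Stay Credit: +583 days → 10 May 2013.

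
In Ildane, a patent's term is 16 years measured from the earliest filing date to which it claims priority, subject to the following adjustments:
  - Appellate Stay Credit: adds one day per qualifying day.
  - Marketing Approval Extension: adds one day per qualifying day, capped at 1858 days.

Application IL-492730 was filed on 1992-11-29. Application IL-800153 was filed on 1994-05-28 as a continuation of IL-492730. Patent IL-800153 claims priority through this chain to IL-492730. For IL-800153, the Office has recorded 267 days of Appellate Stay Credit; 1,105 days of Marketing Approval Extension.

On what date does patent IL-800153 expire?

Earliest priority filing: 29 November 1992.
Base term: 29 November 1992 + 16 years → 29 November 2008.
Appellate Stay Credit: +267 days → 23 August 2009.
Marketing Approval Extension: 1105 days (within the 1858-day cap) → +1105 days → 1 September 2012.

2012-09-01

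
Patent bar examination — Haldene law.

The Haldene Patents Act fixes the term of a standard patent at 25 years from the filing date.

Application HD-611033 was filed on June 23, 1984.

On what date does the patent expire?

2009-06-23

Filing date + 25 years → 23 June 2009.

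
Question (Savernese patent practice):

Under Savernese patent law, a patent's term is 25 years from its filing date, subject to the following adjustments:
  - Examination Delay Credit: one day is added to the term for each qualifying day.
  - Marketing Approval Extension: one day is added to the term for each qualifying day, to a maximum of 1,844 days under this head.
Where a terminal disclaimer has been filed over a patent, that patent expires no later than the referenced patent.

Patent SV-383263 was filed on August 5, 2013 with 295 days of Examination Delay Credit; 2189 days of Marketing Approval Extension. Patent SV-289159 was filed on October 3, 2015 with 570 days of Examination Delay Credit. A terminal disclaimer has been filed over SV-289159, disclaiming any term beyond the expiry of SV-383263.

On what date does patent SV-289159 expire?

Natural term of SV-289159:
  Base: filing + 25 years → 3 October 2040.
  Examination Delay Credit: +570 days → 26 April 2042.
Expiry of referenced patent SV-383263:
  Base: filing + 25 years → 5 August 2038.
  Examination Delay Credit: +295 days → 27 May 2039.
  Marketing Approval Extension: 2189 days claimed exceeds the 1844-day cap, so +1844 days → 13 June 2044.
Terminal disclaimer: SV-289159 expires on the earlier of 26 April 2042 and 13 June 2044.

April 26, 2042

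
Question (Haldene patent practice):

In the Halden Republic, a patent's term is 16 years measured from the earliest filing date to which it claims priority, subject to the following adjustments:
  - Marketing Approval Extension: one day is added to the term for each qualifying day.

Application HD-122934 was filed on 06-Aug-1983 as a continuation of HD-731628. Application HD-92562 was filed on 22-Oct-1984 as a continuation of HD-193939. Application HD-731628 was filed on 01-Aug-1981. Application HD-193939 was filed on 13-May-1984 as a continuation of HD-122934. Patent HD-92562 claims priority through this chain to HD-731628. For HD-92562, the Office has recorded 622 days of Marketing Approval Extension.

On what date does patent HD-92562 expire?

Earliest priority filing: 1 August 1981.
Base term: 1 August 1981 + 16 years → 1 August 1997.
Marketing Approval Extension: +622 days → 15 April 1999.

April 15, 1999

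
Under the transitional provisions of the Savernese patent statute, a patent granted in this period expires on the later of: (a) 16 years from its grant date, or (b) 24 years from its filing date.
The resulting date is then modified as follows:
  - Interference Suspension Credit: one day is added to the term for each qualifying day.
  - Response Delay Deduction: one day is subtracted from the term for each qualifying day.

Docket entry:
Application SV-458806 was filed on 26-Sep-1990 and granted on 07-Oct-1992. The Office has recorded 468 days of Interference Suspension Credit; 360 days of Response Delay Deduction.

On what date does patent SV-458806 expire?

2015-01-12

(a) grant + 16 years → 7 October 2008.
(b) filing + 24 years → 26 September 2014.
Later of the two: 26 September 2014.
Interference Suspension Credit: +468 days → 7 January 2016.
Response Delay Deduction: −360 days → 12 January 2015.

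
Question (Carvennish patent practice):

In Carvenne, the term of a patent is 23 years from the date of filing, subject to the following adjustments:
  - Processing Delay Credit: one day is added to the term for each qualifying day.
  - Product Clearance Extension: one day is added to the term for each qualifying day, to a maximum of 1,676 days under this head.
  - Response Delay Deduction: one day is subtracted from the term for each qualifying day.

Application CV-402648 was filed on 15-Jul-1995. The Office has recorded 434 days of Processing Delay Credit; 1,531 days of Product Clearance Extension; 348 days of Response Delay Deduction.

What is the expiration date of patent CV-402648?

Base term: filing date + 23 years → 15 July 2018.
Processing Delay Credit: +434 days → 22 September 2019.
Product Clearance Extension: 1531 days (within the 1676-day cap) → +1531 days → 1 December 2023.
Response Delay Deduction: −348 days → 18 December 2022.

December 18, 2022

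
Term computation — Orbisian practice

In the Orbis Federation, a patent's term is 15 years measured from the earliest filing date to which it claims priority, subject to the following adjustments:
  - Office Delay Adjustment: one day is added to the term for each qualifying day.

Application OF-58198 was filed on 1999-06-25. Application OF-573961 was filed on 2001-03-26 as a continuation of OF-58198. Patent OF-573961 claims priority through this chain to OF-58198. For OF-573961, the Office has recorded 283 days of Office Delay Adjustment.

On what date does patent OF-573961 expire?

Earliest priority filing: 25 June 1999.
Base term: 25 June 1999 + 15 years → 25 June 2014.
Office Delay Adjustment: +283 days → 4 April 2015.

April 4, 2015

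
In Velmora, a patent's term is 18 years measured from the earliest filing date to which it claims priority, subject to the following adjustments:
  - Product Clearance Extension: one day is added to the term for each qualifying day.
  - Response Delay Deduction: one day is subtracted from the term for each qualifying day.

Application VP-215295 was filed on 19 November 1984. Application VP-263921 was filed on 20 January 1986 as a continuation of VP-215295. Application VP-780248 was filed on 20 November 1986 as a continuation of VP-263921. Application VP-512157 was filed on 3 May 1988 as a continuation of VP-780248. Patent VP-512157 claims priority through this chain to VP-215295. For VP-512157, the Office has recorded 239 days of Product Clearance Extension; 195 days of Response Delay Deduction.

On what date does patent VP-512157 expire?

January 2, 2003

Earliest priority filing: 19 November 1984.
Base term: 19 November 1984 + 18 years → 19 November 2002.
Product Clearance Extension: +239 days → 16 July 2003.
Response Delay Deduction: −195 days → 2 January 2003.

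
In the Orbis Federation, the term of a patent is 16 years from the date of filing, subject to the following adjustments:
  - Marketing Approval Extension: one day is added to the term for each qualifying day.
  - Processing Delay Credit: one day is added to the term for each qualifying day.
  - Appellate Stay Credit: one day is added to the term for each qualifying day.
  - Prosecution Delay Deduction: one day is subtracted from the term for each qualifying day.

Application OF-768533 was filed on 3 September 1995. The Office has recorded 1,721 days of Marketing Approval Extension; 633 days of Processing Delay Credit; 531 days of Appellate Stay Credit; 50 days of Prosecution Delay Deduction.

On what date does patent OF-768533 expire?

Base term: filing date + 16 years → 3 September 2011.
Marketing Approval Extension: +1721 days → 20 May 2016.
Processing Delay Credit: +633 days → 12 February 2018.
Appellate Stay Credit: +531 days → 28 July 2019.
Prosecution Delay Deduction: −50 days → 8 June 2019.

2019-06-08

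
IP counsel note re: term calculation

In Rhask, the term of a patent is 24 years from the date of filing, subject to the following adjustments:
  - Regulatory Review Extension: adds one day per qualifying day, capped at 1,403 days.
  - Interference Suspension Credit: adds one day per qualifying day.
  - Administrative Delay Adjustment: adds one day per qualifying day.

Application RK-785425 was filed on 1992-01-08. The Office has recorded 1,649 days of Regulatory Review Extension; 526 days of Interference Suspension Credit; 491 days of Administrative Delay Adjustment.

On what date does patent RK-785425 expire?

Base term: filing date + 24 years → 8 January 2016.
Regulatory Review Extension: 1649 days claimed exceeds the 1403-day cap, so +1403 days → 11 November 2019.
Interference Suspension Credit: +526 days → 20 April 2021.
Administrative Delay Adjustment: +491 days → 24 August 2022.

August 24, 2022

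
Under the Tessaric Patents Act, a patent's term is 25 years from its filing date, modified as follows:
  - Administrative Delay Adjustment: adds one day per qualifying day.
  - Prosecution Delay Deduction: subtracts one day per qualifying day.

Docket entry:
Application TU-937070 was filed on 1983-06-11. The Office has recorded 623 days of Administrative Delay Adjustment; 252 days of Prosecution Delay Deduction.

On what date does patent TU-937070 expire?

Base term: filing date + 25 years → 11 June 2008.
Administrative Delay Adjustment: +623 days → 24 February 2010.
Prosecution Delay Deduction: −252 days → 17 June 2009.

2009-06-17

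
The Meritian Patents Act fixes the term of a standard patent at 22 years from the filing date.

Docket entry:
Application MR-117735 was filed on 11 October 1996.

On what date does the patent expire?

Filing date + 22 years → 11 October 2018.

October 11, 2018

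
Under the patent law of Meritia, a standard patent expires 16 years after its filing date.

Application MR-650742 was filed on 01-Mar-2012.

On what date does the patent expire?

March 1, 2028

Filing date + 16 years → 1 March 2028.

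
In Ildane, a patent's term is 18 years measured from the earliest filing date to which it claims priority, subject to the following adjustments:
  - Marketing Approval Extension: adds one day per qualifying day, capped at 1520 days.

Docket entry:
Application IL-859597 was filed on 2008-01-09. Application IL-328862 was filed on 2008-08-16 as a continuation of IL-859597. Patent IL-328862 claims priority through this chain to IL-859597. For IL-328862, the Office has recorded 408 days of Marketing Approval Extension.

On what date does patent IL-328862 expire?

Earliest priority filing: 9 January 2008.
Base term: 9 January 2008 + 18 years → 9 January 2026.
Marketing Approval Extension: 408 days (within the 1520-day cap) → +408 days → 21 February 2027.

2027-02-21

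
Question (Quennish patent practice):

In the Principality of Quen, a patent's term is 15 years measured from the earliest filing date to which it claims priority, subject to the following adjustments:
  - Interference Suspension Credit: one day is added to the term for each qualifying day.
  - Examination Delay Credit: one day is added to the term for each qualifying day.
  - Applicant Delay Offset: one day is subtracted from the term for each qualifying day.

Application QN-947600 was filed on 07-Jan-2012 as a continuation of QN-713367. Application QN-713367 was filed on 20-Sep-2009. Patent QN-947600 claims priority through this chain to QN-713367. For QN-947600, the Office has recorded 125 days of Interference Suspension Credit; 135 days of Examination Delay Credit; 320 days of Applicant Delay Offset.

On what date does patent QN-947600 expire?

2024-07-22

Earliest priority filing: 20 September 2009.
Base term: 20 September 2009 + 15 years → 20 September 2024.
Interference Suspension Credit: +125 days → 23 January 2025.
Examination Delay Credit: +135 days → 7 June 2025.
Applicant Delay Offset: −320 days → 22 July 2024.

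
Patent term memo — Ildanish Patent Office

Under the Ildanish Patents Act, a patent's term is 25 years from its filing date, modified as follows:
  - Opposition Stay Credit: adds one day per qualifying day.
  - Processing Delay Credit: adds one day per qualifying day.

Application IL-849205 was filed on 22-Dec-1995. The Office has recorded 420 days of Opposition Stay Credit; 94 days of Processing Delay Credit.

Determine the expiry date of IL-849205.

Base term: filing date + 25 years → 22 December 2020.
Opposition Stay Credit: +420 days → 15 February 2022.
Processing Delay Credit: +94 days → 20 May 2022.

May 20, 2022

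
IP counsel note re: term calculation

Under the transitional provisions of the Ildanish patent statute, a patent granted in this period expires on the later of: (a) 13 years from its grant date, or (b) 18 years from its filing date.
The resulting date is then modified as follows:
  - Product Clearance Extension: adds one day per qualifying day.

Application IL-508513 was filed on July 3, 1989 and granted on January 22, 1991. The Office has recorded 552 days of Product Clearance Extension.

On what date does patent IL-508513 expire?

(a) grant + 13 years → 22 January 2004.
(b) filing + 18 years → 3 July 2007.
Later of the two: 3 July 2007.
Product Clearance Extension: +552 days → 5 January 2009.

2009-01-05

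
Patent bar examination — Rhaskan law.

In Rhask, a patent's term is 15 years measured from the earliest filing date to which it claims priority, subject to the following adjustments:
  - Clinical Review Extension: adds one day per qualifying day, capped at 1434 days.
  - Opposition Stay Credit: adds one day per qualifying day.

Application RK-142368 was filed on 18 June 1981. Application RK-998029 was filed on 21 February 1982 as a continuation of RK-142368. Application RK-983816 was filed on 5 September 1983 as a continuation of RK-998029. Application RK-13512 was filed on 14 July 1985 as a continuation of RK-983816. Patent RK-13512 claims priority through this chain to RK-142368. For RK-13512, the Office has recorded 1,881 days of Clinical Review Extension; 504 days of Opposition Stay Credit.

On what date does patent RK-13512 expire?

2001-10-08

Earliest priority filing: 18 June 1981.
Base term: 18 June 1981 + 15 years → 18 June 1996.
Clinical Review Extension: 1881 days claimed exceeds the 1434-day cap, so +1434 days → 22 May 2000.
Opposition Stay Credit: +504 days → 8 October 2001.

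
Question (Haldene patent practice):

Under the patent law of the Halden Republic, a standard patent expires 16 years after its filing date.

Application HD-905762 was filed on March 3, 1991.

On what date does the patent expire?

Filing date + 16 years → 3 March 2007.

2007-03-03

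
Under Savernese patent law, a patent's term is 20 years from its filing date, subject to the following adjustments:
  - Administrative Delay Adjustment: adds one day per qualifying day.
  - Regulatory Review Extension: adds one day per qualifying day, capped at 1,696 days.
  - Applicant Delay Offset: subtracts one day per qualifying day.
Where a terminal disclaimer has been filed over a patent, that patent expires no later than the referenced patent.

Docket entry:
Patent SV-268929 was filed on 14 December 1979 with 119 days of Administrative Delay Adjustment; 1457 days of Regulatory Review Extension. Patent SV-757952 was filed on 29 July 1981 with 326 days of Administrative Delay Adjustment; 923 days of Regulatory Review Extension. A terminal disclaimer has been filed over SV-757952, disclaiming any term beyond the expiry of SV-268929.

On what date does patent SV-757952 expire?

Natural term of SV-757952:
  Base: filing + 20 years → 29 July 2001.
  Administrative Delay Adjustment: +326 days → 20 June 2002.
  Regulatory Review Extension: 923 days (within the 1696-day cap) → +923 days → 29 December 2004.
Expiry of referenced patent SV-268929:
  Base: filing + 20 years → 14 December 1999.
  Administrative Delay Adjustment: +119 days → 11 April 2000.
  Regulatory Review Extension: 1457 days (within the 1696-day cap) → +1457 days → 7 April 2004.
Terminal disclaimer: SV-757952 expires on the earlier of 29 December 2004 and 7 April 2004.

April 7, 2004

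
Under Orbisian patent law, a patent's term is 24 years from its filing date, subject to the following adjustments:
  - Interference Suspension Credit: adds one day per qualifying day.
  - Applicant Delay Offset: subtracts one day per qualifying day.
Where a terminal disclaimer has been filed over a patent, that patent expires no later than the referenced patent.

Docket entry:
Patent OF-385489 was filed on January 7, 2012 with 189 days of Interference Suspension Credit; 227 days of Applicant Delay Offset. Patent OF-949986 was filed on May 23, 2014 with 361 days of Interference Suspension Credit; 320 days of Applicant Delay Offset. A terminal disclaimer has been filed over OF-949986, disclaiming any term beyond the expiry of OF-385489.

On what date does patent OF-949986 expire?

Natural term of OF-949986:
  Base: filing + 24 years → 23 May 2038.
  Interference Suspension Credit: +361 days → 19 May 2039.
  Applicant Delay Offset: −320 days → 3 July 2038.
Expiry of referenced patent OF-385489:
  Base: filing + 24 years → 7 January 2036.
  Interference Suspension Credit: +189 days → 14 July 2036.
  Applicant Delay Offset: −227 days → 30 November 2035.
Terminal disclaimer: OF-949986 expires on the earlier of 3 July 2038 and 30 November 2035.

November 30, 2035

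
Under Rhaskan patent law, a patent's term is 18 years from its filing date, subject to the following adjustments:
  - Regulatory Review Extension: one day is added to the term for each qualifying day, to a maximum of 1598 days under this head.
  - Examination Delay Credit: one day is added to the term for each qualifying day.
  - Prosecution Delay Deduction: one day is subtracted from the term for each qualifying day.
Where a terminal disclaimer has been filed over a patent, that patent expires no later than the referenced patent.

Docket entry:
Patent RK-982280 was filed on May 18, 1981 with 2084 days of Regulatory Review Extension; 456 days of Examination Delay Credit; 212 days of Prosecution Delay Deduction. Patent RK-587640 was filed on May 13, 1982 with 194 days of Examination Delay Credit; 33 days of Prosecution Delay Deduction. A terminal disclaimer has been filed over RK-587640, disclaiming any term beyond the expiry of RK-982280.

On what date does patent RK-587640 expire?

Natural term of RK-587640:
  Base: filing + 18 years → 13 May 2000.
  Examination Delay Credit: +194 days → 23 November 2000.
  Prosecution Delay Deduction: −33 days → 21 October 2000.
Expiry of referenced patent RK-982280:
  Base: filing + 18 years → 18 May 1999.
  Regulatory Review Extension: 2084 days claimed exceeds the 1598-day cap, so +1598 days → 2 October 2003.
  Examination Delay Credit: +456 days → 31 December 2004.
  Prosecution Delay Deduction: −212 days → 2 June 2004.
Terminal disclaimer: RK-587640 expires on the earlier of 21 October 2000 and 2 June 2004.

2000-10-21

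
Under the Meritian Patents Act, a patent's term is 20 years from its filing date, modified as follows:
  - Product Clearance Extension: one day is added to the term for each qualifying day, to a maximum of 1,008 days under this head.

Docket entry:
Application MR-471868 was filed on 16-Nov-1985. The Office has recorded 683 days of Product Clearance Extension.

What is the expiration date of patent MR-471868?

Base term: filing date + 20 years → 16 November 2005.
Product Clearance Extension: 683 days (within the 1008-day cap) → +683 days → 30 September 2007.

September 30, 2007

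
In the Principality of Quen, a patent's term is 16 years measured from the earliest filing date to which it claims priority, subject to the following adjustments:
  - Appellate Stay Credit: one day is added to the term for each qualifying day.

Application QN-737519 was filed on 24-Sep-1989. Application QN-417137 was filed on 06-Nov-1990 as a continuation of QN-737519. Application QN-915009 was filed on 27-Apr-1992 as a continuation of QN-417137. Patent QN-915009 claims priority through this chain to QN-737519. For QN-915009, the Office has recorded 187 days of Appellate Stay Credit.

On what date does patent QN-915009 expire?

March 30, 2006

Earliest priority filing: 24 September 1989.
Base term: 24 September 1989 + 16 years → 24 September 2005.
Appellate Stay Credit: +187 days → 30 March 2006.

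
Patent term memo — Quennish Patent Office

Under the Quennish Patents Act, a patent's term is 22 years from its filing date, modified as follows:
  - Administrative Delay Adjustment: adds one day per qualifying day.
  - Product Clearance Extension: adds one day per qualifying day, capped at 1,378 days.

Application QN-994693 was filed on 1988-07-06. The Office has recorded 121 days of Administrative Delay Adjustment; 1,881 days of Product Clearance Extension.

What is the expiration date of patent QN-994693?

Base term: filing date + 22 years → 6 July 2010.
Administrative Delay Adjustment: +121 days → 4 November 2010.
Product Clearance Extension: 1881 days claimed exceeds the 1378-day cap, so +1378 days → 13 August 2014.

2014-08-13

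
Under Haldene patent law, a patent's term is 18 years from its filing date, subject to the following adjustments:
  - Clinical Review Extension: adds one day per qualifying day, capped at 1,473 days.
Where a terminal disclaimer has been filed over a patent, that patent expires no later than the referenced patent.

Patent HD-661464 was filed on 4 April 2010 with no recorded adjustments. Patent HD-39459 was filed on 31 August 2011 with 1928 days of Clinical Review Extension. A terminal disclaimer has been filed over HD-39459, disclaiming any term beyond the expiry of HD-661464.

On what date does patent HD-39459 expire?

April 4, 2028

Natural term of HD-39459:
  Base: filing + 18 years → 31 August 2029.
  Clinical Review Extension: 1928 days claimed exceeds the 1473-day cap, so +1473 days → 12 September 2033.
Expiry of referenced patent HD-661464:
  Base: filing + 18 years → 4 April 2028.
Terminal disclaimer: HD-39459 expires on the earlier of 12 September 2033 and 4 April 2028.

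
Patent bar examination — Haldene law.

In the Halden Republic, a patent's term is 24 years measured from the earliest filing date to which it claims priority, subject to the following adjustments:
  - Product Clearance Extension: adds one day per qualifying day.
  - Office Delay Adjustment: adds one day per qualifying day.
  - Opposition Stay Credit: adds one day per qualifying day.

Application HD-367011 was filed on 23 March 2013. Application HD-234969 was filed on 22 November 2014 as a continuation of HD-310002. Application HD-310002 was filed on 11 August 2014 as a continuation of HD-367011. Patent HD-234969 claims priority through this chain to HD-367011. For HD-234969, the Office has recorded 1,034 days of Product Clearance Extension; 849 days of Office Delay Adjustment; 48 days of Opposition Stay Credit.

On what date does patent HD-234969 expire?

July 6, 2042

Earliest priority filing: 23 March 2013.
Base term: 23 March 2013 + 24 years → 23 March 2037.
Product Clearance Extension: +1034 days → 21 January 2040.
Office Delay Adjustment: +849 days → 19 May 2042.
Opposition Stay Credit: +48 days → 6 July 2042.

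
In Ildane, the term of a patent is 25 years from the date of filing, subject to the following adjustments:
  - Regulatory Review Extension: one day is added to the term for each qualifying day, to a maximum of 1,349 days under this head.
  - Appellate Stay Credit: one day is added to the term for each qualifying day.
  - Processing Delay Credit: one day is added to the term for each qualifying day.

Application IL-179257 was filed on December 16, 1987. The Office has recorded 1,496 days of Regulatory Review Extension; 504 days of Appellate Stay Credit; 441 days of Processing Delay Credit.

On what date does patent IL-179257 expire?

Base term: filing date + 25 years → 16 December 2012.
Regulatory Review Extension: 1496 days claimed exceeds the 1349-day cap, so +1349 days → 26 August 2016.
Appellate Stay Credit: +504 days → 12 January 2018.
Processing Delay Credit: +441 days → 29 March 2019.

2019-03-29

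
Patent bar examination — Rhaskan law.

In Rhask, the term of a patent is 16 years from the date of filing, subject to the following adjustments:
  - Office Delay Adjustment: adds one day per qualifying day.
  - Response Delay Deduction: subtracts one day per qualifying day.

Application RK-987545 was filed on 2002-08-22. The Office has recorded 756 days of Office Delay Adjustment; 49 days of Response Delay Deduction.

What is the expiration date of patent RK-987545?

Base term: filing date + 16 years → 22 August 2018.
Office Delay Adjustment: +756 days → 16 September 2020.
Response Delay Deduction: −49 days → 29 July 2020.

2020-07-29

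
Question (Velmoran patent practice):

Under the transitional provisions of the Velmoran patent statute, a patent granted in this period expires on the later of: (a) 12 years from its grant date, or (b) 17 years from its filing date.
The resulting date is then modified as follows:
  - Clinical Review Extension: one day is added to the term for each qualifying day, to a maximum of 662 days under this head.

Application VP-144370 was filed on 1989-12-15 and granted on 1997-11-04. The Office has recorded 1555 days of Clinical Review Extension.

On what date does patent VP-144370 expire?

2011-08-28

(a) grant + 12 years → 4 November 2009.
(b) filing + 17 years → 15 December 2006.
Later of the two: 4 November 2009.
Clinical Review Extension: 1555 days claimed exceeds the 662-day cap, so +662 days → 28 August 2011.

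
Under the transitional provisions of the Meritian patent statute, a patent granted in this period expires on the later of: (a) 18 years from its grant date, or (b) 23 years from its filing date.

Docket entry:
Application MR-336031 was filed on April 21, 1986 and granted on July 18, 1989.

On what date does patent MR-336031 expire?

April 21, 2009

(a) grant + 18 years → 18 July 2007.
(b) filing + 23 years → 21 April 2009.
Later of the two: 21 April 2009.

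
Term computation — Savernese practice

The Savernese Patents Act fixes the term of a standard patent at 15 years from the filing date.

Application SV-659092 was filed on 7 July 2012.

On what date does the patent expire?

Filing date + 15 years → 7 July 2027.

2027-07-07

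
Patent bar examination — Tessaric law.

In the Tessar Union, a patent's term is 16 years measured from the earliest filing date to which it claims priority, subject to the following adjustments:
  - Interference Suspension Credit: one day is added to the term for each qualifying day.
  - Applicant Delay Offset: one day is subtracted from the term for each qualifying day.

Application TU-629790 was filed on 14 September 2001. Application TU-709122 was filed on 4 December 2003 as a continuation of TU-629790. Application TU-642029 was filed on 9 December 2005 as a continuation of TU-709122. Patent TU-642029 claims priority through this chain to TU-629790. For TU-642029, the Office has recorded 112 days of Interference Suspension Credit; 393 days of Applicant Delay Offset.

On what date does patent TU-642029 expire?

Earliest priority filing: 14 September 2001.
Base term: 14 September 2001 + 16 years → 14 September 2017.
Interference Suspension Credit: +112 days → 4 January 2018.
Applicant Delay Offset: −393 days → 7 December 2016.

2016-12-07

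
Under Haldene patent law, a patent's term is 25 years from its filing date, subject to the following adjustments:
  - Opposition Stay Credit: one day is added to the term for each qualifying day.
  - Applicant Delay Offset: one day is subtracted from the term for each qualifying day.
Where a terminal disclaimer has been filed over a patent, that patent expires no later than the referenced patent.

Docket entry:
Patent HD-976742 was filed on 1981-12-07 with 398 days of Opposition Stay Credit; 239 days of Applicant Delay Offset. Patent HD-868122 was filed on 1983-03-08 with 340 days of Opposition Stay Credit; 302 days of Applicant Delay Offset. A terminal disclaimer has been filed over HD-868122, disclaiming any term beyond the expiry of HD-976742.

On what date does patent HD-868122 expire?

2007-05-15

Natural term of HD-868122:
  Base: filing + 25 years → 8 March 2008.
  Opposition Stay Credit: +340 days → 11 February 2009.
  Applicant Delay Offset: −302 days → 15 April 2008.
Expiry of referenced patent HD-976742:
  Base: filing + 25 years → 7 December 2006.
  Opposition Stay Credit: +398 days → 9 January 2008.
  Applicant Delay Offset: −239 days → 15 May 2007.
Terminal disclaimer: HD-868122 expires on the earlier of 15 April 2008 and 15 May 2007.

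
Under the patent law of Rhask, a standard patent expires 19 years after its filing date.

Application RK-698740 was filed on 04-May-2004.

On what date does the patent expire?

Filing date + 19 years → 4 May 2023.

May 4, 2023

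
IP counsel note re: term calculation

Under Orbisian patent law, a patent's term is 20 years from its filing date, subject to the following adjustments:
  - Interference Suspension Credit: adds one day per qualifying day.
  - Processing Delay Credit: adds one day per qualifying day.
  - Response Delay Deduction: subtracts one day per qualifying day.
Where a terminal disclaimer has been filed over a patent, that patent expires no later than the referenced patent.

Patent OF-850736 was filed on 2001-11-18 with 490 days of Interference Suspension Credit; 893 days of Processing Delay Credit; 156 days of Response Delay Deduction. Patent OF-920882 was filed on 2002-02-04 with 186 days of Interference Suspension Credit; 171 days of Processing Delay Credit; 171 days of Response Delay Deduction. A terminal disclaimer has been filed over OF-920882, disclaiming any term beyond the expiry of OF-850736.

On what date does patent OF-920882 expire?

Natural term of OF-920882:
  Base: filing + 20 years → 4 February 2022.
  Interference Suspension Credit: +186 days → 9 August 2022.
  Processing Delay Credit: +171 days → 27 January 2023.
  Response Delay Deduction: −171 days → 9 August 2022.
Expiry of referenced patent OF-850736:
  Base: filing + 20 years → 18 November 2021.
  Interference Suspension Credit: +490 days → 23 March 2023.
  Processing Delay Credit: +893 days → 1 September 2025.
  Response Delay Deduction: −156 days → 29 March 2025.
Terminal disclaimer: OF-920882 expires on the earlier of 9 August 2022 and 29 March 2025.

August 9, 2022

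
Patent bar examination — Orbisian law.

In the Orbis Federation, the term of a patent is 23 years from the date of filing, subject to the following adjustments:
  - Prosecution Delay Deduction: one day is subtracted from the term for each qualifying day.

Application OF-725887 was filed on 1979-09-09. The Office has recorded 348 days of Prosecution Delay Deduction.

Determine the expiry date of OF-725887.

Base term: filing date + 23 years → 9 September 2002.
Prosecution Delay Deduction: −348 days → 26 September 2001.

September 26, 2001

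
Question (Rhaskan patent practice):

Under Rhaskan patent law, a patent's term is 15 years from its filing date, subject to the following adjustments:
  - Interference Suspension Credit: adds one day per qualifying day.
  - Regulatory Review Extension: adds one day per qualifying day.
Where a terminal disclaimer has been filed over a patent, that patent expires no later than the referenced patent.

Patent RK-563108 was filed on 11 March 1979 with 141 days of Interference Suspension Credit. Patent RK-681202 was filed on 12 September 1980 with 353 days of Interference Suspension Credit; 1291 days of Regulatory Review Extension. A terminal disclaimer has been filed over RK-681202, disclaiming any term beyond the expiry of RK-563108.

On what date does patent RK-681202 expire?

July 30, 1994

Natural term of RK-681202:
  Base: filing + 15 years → 12 September 1995.
  Interference Suspension Credit: +353 days → 30 August 1996.
  Regulatory Review Extension: +1291 days → 13 March 2000.
Expiry of referenced patent RK-563108:
  Base: filing + 15 years → 11 March 1994.
  Interference Suspension Credit: +141 days → 30 July 1994.
Terminal disclaimer: RK-681202 expires on the earlier of 13 March 2000 and 30 July 1994.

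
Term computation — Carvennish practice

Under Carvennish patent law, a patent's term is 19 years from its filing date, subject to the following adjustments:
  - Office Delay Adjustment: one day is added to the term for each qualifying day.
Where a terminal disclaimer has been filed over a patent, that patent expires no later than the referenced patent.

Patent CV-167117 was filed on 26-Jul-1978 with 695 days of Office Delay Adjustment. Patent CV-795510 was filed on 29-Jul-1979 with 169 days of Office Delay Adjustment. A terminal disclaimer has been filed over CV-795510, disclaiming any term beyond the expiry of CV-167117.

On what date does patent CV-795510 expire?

January 14, 1999

Natural term of CV-795510:
  Base: filing + 19 years → 29 July 1998.
  Office Delay Adjustment: +169 days → 14 January 1999.
Expiry of referenced patent CV-167117:
  Base: filing + 19 years → 26 July 1997.
  Office Delay Adjustment: +695 days → 21 June 1999.
Terminal disclaimer: CV-795510 expires on the earlier of 14 January 1999 and 21 June 1999.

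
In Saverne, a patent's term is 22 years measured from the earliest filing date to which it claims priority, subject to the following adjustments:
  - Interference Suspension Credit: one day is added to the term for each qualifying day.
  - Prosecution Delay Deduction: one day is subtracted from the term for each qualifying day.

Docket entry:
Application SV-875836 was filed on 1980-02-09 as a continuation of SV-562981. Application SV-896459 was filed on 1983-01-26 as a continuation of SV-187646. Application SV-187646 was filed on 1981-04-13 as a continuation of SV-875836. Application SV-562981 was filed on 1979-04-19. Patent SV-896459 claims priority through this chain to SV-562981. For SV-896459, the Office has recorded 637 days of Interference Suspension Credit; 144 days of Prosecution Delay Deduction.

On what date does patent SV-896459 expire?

2002-08-25

Earliest priority filing: 19 April 1979.
Base term: 19 April 1979 + 22 years → 19 April 2001.
Interference Suspension Credit: +637 days → 16 January 2003.
Prosecution Delay Deduction: −144 days → 25 August 2002.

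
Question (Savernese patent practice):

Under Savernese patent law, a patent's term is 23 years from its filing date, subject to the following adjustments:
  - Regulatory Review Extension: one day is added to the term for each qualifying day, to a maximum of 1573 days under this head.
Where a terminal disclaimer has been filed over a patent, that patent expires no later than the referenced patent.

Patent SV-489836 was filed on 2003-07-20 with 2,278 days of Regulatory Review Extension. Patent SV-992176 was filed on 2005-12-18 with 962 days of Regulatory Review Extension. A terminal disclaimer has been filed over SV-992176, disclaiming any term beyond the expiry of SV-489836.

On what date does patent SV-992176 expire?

2030-11-09

Natural term of SV-992176:
  Base: filing + 23 years → 18 December 2028.
  Regulatory Review Extension: 962 days (within the 1573-day cap) → +962 days → 7 August 2031.
Expiry of referenced patent SV-489836:
  Base: filing + 23 years → 20 July 2026.
  Regulatory Review Extension: 2278 days claimed exceeds the 1573-day cap, so +1573 days → 9 November 2030.
Terminal disclaimer: SV-992176 expires on the earlier of 7 August 2031 and 9 November 2030.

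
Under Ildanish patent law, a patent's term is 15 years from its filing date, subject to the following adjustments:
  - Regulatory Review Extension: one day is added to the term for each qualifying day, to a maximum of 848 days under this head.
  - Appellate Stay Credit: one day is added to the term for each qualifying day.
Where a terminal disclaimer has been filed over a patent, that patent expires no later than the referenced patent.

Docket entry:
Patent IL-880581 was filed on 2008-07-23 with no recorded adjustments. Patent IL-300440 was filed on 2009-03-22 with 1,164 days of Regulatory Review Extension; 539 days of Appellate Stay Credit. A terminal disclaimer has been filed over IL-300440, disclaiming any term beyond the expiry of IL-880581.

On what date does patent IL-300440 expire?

Natural term of IL-300440:
  Base: filing + 15 years → 22 March 2024.
  Regulatory Review Extension: 1164 days claimed exceeds the 848-day cap, so +848 days → 18 July 2026.
  Appellate Stay Credit: +539 days → 8 January 2028.
Expiry of referenced patent IL-880581:
  Base: filing + 15 years → 23 July 2023.
Terminal disclaimer: IL-300440 expires on the earlier of 8 January 2028 and 23 July 2023.

2023-07-23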